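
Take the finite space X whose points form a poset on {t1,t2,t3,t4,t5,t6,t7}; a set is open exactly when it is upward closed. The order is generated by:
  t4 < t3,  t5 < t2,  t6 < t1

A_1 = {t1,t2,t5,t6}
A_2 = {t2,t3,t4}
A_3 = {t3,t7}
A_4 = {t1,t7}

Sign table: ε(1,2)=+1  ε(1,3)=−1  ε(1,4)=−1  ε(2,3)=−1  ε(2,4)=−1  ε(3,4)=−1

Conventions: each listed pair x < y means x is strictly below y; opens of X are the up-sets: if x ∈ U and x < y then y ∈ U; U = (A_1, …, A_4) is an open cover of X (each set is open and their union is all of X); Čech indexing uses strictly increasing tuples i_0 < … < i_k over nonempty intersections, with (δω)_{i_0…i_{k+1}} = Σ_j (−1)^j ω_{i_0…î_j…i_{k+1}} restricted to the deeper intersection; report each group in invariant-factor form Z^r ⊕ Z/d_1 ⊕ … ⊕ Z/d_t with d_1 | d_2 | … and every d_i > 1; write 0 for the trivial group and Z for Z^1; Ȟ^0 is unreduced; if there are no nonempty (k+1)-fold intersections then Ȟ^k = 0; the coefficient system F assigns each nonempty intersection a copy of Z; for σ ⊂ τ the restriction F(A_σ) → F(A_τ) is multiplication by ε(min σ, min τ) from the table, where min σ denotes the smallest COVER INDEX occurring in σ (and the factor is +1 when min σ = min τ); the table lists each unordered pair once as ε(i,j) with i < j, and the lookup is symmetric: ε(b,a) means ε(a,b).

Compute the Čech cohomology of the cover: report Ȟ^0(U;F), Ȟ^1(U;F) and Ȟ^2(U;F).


Ȟ^0(U;F) ≅ 0, Ȟ^1(U;F) ≅ Z/2 and Ȟ^2(U;F) ≅ 0

nerve of the cover:
  A12={t2} A14={t1} A23={t3} A34={t7}
C dims 4,4; δ0: rk 4, SNF 1^3·2
Ȟ^0 = (4 − 4) − 0 = 0, so Ȟ^0 ≅ 0
Ȟ^1 = (4 − 0) − 4 = 0 plus torsion [2], so Ȟ^1 ≅ Z/2
Ȟ^2 = (0 − 0) − 0 = 0, so Ȟ^2 ≅ 0


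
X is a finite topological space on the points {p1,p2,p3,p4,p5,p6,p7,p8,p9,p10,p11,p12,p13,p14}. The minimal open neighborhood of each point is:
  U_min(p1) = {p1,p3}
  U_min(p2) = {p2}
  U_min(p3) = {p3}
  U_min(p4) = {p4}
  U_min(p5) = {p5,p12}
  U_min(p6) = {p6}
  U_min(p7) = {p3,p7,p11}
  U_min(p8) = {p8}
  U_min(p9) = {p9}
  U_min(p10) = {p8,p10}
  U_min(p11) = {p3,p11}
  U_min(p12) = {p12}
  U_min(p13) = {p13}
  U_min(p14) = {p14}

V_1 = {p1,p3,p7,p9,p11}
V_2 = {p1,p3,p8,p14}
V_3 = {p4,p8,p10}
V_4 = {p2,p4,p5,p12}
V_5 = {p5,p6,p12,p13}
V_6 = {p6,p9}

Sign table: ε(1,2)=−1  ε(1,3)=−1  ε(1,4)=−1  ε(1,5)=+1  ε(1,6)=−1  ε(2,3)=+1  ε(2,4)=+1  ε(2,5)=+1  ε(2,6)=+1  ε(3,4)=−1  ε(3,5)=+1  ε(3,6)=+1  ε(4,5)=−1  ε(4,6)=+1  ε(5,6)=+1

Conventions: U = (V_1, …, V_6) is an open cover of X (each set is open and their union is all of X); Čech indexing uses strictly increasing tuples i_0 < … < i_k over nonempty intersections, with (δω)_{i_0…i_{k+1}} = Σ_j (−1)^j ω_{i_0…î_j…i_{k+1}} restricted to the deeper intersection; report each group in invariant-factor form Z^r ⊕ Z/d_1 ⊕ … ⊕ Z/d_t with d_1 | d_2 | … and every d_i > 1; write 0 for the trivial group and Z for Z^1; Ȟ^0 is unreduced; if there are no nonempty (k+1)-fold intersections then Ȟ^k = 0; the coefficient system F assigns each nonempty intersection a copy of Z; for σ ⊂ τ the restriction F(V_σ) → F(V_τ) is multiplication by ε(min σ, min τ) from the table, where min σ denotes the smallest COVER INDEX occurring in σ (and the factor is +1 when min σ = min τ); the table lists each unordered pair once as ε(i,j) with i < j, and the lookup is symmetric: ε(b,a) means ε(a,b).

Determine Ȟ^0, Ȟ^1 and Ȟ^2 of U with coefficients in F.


nerve of the cover:
  V12={p1,p3} V16={p9} V23={p8} V34={p4} V45={p5,p12} V56={p6}
C dims 6,6; δ0: rk 5, SNF 1^5
Ȟ^0 = (6 − 5) − 0 = 1, so Ȟ^0 ≅ Z
Ȟ^1 = (6 − 0) − 5 = 1, so Ȟ^1 ≅ Z
Ȟ^2 = (0 − 0) − 0 = 0, so Ȟ^2 ≅ 0

Ȟ^0 ≅ Z,  Ȟ^1 ≅ Z,  Ȟ^2 ≅ 0


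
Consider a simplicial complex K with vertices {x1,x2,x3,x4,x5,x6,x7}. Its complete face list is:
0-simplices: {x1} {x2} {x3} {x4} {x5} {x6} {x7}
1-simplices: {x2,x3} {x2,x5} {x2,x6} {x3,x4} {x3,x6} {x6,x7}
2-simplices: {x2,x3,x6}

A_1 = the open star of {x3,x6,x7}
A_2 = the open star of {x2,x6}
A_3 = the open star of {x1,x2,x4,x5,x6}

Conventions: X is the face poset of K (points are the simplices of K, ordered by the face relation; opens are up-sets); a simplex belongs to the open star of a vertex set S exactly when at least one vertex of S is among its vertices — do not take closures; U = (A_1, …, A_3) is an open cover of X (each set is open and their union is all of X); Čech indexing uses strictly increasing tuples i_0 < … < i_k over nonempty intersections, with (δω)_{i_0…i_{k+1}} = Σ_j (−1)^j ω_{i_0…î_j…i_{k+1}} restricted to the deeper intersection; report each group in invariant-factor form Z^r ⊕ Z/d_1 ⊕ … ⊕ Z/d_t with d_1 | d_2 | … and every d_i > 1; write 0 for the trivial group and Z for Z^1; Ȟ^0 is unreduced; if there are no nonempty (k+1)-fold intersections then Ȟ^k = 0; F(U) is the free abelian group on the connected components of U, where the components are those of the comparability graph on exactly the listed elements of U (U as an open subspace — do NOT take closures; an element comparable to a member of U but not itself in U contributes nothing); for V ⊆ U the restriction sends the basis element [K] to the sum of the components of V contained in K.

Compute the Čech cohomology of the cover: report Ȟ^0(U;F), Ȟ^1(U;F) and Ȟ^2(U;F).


Ȟ^0 ≅ Z^2,  Ȟ^1 ≅ 0,  Ȟ^2 ≅ 0

intersection data:
  A1={{x3},{x6},{x7},{x2,x3},{x2,x6},{x3,x4},{x3,x6},{x6,x7},{x2,x3,x6}} A2={{x2},{x6},{x2,x3},{x2,x5},{x2,x6},{x3,x6},{x6,x7},{x2,x3,x6}} A3={{x1},{x2},{x4},{x5},{x6},{x2,x3},{x2,x5},{x2,x6},{x3,x4},{x3,x6},{x6,x7},{x2,x3,x6}}
  A12={{x6},{x2,x3},{x2,x6},{x3,x6},{x6,x7},{x2,x3,x6}} A13={{x6},{x2,x3},{x2,x6},{x3,x4},{x3,x6},{x6,x7},{x2,x3,x6}} A23={{x2},{x6},{x2,x3},{x2,x5},{x2,x6},{x3,x6},{x6,x7},{x2,x3,x6}}
  A123={{x6},{x2,x3},{x2,x6},{x3,x6},{x6,x7},{x2,x3,x6}}
components per intersection:
  A1: {{x3},{x6},{x7},{x2,x3},{x2,x6},{x3,x4},{x3,x6},{x6,x7},{x2,x3,x6}}
  A2: {{x2},{x6},{x2,x3},{x2,x5},{x2,x6},{x3,x6},{x6,x7},{x2,x3,x6}}
  A3: {{x1}} {{x2},{x5},{x6},{x2,x3},{x2,x5},{x2,x6},{x3,x6},{x6,x7},{x2,x3,x6}} {{x4},{x3,x4}}
  A12: {{x6},{x2,x3},{x2,x6},{x3,x6},{x6,x7},{x2,x3,x6}}
  A13: {{x6},{x2,x3},{x2,x6},{x3,x6},{x6,x7},{x2,x3,x6}} {{x3,x4}}
  A23: {{x2},{x6},{x2,x3},{x2,x5},{x2,x6},{x3,x6},{x6,x7},{x2,x3,x6}}
  A123: {{x6},{x2,x3},{x2,x6},{x3,x6},{x6,x7},{x2,x3,x6}}
C dims 5,4,1; δ0: rk 3, SNF 1^3; δ1: rk 1, SNF 1^1
Ȟ^0 = (5 − 3) − 0 = 2, so Ȟ^0 ≅ Z^2
Ȟ^1 = (4 − 1) − 3 = 0, so Ȟ^1 ≅ 0
Ȟ^2 = (1 − 0) − 1 = 0, so Ȟ^2 ≅ 0


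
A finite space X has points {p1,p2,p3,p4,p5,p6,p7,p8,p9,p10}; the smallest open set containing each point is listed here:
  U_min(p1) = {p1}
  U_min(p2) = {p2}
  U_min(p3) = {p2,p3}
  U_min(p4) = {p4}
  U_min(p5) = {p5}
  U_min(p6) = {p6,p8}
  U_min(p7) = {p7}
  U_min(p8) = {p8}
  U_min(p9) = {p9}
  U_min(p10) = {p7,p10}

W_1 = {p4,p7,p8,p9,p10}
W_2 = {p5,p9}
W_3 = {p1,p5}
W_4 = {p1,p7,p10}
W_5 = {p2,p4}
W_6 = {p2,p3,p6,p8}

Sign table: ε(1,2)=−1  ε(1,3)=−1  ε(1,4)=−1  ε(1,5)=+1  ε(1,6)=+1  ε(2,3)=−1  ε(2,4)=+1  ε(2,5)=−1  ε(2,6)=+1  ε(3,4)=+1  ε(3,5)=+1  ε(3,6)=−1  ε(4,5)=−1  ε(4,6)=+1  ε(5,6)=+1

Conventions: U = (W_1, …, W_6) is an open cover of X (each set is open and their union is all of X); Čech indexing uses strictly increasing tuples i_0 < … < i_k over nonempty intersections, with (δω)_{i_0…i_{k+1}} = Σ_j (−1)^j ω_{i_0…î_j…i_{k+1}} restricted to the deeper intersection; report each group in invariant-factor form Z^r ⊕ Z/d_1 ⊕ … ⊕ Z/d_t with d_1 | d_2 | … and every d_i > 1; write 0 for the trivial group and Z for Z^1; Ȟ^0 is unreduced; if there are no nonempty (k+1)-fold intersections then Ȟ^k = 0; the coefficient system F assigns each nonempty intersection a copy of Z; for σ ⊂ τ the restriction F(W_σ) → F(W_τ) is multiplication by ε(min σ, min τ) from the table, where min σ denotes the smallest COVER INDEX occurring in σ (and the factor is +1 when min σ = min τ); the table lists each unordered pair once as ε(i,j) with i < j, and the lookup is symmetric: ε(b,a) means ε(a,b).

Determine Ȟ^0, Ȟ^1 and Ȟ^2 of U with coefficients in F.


Ȟ^0 = 0,  Ȟ^1 = Z ⊕ Z/2,  Ȟ^2 = 0

intersection data:
  W12={p9} W14={p7,p10} W15={p4} W16={p8} W23={p5} W34={p1} W56={p2}
C dims 6,7; δ0: rk 6, SNF 1^5·2
Ȟ^0 = (6 − 6) − 0 = 0, so Ȟ^0 ≅ 0
Ȟ^1 = (7 − 0) − 6 = 1 plus torsion [2], so Ȟ^1 ≅ Z ⊕ Z/2
Ȟ^2 = (0 − 0) − 0 = 0, so Ȟ^2 ≅ 0


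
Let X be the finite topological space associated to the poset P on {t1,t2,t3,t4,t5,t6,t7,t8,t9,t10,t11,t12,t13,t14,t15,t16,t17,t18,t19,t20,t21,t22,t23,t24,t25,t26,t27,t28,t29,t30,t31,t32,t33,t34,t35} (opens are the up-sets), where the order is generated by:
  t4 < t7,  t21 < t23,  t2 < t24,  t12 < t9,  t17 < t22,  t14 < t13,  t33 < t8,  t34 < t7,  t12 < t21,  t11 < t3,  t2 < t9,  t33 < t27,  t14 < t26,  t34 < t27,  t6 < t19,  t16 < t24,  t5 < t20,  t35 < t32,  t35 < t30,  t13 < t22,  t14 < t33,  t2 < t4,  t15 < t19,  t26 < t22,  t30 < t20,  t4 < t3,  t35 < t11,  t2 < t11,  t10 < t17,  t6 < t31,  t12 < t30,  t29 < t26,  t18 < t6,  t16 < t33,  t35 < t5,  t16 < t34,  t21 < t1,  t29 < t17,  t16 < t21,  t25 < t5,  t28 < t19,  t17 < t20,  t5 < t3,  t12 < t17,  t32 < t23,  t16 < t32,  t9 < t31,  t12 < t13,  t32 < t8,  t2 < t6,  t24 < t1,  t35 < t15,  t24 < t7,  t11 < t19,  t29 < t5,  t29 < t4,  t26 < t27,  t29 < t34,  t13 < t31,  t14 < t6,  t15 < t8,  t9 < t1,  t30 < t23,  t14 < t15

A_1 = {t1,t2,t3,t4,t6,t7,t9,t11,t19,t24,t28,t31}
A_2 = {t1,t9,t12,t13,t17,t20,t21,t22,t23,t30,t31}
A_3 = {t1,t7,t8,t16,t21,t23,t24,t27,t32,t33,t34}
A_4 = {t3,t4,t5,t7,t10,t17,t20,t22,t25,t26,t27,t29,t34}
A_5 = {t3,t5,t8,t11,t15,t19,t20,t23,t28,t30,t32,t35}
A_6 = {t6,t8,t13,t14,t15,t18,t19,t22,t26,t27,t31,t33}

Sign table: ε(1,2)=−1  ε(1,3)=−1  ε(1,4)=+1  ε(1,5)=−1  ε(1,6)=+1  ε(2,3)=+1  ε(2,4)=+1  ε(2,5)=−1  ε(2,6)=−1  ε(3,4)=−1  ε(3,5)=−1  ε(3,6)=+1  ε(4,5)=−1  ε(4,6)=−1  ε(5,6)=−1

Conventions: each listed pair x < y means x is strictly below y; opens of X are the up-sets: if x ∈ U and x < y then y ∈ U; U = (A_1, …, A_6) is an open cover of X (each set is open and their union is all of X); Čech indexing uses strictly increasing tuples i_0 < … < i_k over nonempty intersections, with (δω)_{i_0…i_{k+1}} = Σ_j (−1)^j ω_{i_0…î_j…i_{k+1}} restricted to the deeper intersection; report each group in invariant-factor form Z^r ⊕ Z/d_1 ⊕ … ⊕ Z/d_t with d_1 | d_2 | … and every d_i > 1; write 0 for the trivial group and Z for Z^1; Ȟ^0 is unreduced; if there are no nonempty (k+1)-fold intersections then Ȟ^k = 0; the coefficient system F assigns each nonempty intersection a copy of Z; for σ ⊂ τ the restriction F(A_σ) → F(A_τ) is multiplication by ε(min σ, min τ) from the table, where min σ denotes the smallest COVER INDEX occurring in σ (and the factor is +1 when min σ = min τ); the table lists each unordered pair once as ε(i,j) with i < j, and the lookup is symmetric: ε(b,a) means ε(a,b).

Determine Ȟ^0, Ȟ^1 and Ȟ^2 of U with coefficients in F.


Ȟ^0 ≅ 0; Ȟ^1 ≅ Z/2; Ȟ^2 ≅ Z

nerve simplices:
  A12={t1,t9,t31} A13={t1,t7,t24} A14={t3,t4,t7} A15={t3,t11,t19,t28} A16={t6,t19,t31} A23={t1,t21,t23} A24={t17,t20,t22} A25={t20,t23,t30} A26={t13,t22,t31} A34={t7,t27,t34} A35={t8,t23,t32} A36={t8,t27,t33} A45={t3,t5,t20} A46={t22,t26,t27} A56={t8,t15,t19}
  A123={t1} A126={t31} A134={t7} A145={t3} A156={t19} A235={t23} A245={t20} A246={t22} A346={t27} A356={t8}
C dims 6,15,10; δ0: rk 6, SNF 1^5·2; δ1: rk 9, SNF 1^9
degree 0: 6−6−0 = 0 → Ȟ^0 ≅ 0
degree 1: 15−9−6 = 0 plus torsion [2] → Ȟ^1 ≅ Z/2
degree 2: 10−0−9 = 1 → Ȟ^2 ≅ Z


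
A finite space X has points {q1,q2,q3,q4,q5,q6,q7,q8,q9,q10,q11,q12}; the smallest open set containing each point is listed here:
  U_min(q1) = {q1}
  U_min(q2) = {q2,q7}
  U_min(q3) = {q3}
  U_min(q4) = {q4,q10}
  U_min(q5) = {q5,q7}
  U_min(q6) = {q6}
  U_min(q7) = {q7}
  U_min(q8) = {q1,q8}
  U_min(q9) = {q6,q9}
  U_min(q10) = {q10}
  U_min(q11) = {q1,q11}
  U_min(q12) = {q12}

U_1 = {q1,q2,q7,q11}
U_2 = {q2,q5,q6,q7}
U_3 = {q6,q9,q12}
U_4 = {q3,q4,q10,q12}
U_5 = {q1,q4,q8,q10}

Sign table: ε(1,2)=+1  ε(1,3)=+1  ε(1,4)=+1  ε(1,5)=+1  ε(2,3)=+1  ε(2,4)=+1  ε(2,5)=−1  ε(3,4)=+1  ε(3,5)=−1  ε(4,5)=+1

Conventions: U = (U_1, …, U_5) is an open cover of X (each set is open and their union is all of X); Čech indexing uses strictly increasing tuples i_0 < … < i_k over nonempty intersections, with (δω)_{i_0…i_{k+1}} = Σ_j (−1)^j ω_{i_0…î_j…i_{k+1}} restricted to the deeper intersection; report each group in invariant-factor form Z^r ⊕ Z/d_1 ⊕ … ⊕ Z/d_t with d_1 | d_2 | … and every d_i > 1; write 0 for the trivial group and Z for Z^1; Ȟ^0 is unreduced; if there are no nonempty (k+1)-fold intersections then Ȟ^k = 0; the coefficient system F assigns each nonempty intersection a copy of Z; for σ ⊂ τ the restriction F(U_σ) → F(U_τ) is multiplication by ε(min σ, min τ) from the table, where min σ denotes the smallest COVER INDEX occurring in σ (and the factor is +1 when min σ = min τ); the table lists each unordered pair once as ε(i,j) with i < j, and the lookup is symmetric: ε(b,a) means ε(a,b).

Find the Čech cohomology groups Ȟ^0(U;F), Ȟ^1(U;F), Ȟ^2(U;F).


Ȟ^0(U;F) ≅ Z,  Ȟ^1(U;F) ≅ Z,  Ȟ^2(U;F) ≅ 0

nonempty overlaps:
  U12={q2,q7} U15={q1} U23={q6} U34={q12} U45={q4,q10}
C dims 5,5; δ0: rk 4, SNF 1^4
degree 0: 5−4−0 = 1 → Ȟ^0 ≅ Z
degree 1: 5−0−4 = 1 → Ȟ^1 ≅ Z
degree 2: 0−0−0 = 0 → Ȟ^2 ≅ 0


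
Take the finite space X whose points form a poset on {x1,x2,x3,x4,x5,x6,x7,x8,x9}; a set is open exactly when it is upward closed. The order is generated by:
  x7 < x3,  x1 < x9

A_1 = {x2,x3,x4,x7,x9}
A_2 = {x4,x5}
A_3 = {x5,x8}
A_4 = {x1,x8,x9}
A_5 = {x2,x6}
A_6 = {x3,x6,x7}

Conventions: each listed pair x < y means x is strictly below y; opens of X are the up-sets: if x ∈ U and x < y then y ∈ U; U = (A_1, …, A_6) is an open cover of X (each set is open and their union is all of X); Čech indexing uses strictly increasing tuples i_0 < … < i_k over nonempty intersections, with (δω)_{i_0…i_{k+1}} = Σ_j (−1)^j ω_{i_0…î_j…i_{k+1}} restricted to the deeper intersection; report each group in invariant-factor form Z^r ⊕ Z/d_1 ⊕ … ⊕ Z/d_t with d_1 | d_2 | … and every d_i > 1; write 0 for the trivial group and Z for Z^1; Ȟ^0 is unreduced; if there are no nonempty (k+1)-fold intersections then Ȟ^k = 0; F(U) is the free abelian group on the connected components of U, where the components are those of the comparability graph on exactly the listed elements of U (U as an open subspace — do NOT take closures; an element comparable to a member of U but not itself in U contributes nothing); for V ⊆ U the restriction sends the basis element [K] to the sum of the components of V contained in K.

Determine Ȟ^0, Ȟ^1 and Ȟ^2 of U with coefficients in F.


Ȟ^0(U;F) ≅ Z^7, Ȟ^1(U;F) ≅ 0, Ȟ^2(U;F) ≅ 0

nerve of the cover:
  A12={x4} A14={x9} A15={x2} A16={x3,x7} A23={x5} A34={x8} A56={x6}
components per intersection:
  A1: {x2} {x3,x7} {x4} {x9}
  A2: {x4} {x5}
  A3: {x5} {x8}
  A4: {x1,x9} {x8}
  A5: {x2} {x6}
  A6: {x3,x7} {x6}
  A12: {x4}
  A14: {x9}
  A15: {x2}
  A16: {x3,x7}
  A23: {x5}
  A34: {x8}
  A56: {x6}
C dims 14,7; δ0: rk 7, SNF 1^7
Ȟ^0 = (14 − 7) − 0 = 7, so Ȟ^0 ≅ Z^7
Ȟ^1 = (7 − 0) − 7 = 0, so Ȟ^1 ≅ 0
Ȟ^2 = (0 − 0) − 0 = 0, so Ȟ^2 ≅ 0


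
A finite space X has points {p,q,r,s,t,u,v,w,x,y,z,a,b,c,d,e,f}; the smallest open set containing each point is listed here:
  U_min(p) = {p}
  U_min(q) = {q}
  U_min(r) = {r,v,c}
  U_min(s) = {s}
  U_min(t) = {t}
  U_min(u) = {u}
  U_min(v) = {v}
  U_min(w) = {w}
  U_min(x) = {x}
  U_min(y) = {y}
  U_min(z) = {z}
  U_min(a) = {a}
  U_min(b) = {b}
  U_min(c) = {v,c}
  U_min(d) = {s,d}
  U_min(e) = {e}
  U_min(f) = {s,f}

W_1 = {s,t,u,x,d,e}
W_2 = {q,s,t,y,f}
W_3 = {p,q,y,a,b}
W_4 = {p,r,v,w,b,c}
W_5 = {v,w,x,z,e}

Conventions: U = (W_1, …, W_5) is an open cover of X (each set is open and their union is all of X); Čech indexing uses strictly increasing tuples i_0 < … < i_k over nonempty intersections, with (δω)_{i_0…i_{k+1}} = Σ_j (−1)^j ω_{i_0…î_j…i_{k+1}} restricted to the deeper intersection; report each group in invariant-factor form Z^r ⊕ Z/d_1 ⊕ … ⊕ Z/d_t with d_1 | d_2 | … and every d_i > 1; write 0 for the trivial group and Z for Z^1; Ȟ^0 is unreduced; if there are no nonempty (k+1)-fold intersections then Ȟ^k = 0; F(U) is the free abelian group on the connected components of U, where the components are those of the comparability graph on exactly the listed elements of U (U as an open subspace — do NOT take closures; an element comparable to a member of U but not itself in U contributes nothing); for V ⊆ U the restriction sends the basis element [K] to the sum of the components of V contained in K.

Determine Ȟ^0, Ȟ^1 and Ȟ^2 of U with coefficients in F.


nonempty overlaps:
  W12={s,t} W15={x,e} W23={q,y} W34={p,b} W45={v,w}
components per intersection:
  W1: {s,d} {t} {u} {x} {e}
  W2: {q} {s,f} {t} {y}
  W3: {p} {q} {y} {a} {b}
  W4: {p} {r,v,c} {w} {b}
  W5: {v} {w} {x} {z} {e}
  W12: {s} {t}
  W15: {x} {e}
  W23: {q} {y}
  W34: {p} {b}
  W45: {v} {w}
C dims 23,10; δ0: rk 10, SNF 1^10
degree 0: 23−10−0 = 13 → Ȟ^0 ≅ Z^13
degree 1: 10−0−10 = 0 → Ȟ^1 ≅ 0
degree 2: 0−0−0 = 0 → Ȟ^2 ≅ 0

Ȟ^0 ≅ Z^13,  Ȟ^1 ≅ 0,  Ȟ^2 ≅ 0


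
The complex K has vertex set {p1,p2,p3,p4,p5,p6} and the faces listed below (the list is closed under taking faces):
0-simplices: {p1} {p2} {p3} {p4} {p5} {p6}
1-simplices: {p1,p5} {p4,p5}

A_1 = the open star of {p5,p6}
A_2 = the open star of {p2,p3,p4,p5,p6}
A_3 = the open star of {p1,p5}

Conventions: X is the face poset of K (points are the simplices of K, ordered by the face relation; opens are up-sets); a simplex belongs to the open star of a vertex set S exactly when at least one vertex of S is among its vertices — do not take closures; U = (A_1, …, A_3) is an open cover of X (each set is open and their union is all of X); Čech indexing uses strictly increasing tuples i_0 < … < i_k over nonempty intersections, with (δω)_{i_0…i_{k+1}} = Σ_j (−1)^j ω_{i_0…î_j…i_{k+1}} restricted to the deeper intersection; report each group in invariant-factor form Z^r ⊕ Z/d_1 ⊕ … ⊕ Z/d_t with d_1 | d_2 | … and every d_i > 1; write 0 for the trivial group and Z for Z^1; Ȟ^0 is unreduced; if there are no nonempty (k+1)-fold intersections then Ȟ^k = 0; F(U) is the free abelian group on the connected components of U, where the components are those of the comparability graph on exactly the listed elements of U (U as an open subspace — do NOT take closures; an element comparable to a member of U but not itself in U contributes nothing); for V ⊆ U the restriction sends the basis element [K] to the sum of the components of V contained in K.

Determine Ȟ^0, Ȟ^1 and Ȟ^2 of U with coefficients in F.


nerve of the cover:
  A1={{p5},{p6},{p1,p5},{p4,p5}} A2={{p2},{p3},{p4},{p5},{p6},{p1,p5},{p4,p5}} A3={{p1},{p5},{p1,p5},{p4,p5}}
  A12={{p5},{p6},{p1,p5},{p4,p5}} A13={{p5},{p1,p5},{p4,p5}} A23={{p5},{p1,p5},{p4,p5}}
  A123={{p5},{p1,p5},{p4,p5}}
components per intersection:
  A1: {{p5},{p1,p5},{p4,p5}} {{p6}}
  A2: {{p2}} {{p3}} {{p4},{p5},{p1,p5},{p4,p5}} {{p6}}
  A3: {{p1},{p5},{p1,p5},{p4,p5}}
  A12: {{p5},{p1,p5},{p4,p5}} {{p6}}
  A13: {{p5},{p1,p5},{p4,p5}}
  A23: {{p5},{p1,p5},{p4,p5}}
  A123: {{p5},{p1,p5},{p4,p5}}
C dims 7,4,1; δ0: rk 3, SNF 1^3; δ1: rk 1, SNF 1^1
Ȟ^0 = (7 − 3) − 0 = 4, so Ȟ^0 ≅ Z^4
Ȟ^1 = (4 − 1) − 3 = 0, so Ȟ^1 ≅ 0
Ȟ^2 = (1 − 0) − 1 = 0, so Ȟ^2 ≅ 0

Ȟ^0(U;F) ≅ Z^4, Ȟ^1(U;F) ≅ 0 and Ȟ^2(U;F) ≅ 0


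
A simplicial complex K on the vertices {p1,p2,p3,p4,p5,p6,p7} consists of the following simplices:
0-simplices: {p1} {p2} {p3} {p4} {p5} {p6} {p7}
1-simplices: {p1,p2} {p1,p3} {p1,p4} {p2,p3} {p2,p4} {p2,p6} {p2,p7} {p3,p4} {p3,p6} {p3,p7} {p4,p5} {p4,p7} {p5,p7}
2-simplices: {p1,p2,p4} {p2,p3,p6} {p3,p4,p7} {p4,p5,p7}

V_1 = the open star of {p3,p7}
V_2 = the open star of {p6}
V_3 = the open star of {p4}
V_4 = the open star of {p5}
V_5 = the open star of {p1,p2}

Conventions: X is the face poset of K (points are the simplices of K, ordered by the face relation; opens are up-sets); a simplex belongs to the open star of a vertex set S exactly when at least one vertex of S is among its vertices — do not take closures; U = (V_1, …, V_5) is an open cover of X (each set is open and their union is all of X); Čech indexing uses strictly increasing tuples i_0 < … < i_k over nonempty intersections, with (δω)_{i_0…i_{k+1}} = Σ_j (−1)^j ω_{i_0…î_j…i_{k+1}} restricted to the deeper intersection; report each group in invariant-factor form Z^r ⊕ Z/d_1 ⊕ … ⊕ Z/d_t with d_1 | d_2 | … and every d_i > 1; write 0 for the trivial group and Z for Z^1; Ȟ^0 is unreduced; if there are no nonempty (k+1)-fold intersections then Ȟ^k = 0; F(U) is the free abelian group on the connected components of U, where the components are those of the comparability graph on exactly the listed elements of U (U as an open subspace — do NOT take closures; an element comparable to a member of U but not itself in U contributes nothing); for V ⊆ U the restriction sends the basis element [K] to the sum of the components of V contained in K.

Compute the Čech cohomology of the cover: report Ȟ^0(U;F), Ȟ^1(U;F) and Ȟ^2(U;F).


nonempty overlaps:
  V1={{p3},{p7},{p1,p3},{p2,p3},{p2,p7},{p3,p4},{p3,p6},{p3,p7},{p4,p7},{p5,p7},{p2,p3,p6},{p3,p4,p7},{p4,p5,p7}} V2={{p6},{p2,p6},{p3,p6},{p2,p3,p6}} V3={{p4},{p1,p4},{p2,p4},{p3,p4},{p4,p5},{p4,p7},{p1,p2,p4},{p3,p4,p7},{p4,p5,p7}} V4={{p5},{p4,p5},{p5,p7},{p4,p5,p7}} V5={{p1},{p2},{p1,p2},{p1,p3},{p1,p4},{p2,p3},{p2,p4},{p2,p6},{p2,p7},{p1,p2,p4},{p2,p3,p6}}
  V12={{p3,p6},{p2,p3,p6}} V13={{p3,p4},{p4,p7},{p3,p4,p7},{p4,p5,p7}} V14={{p5,p7},{p4,p5,p7}} V15={{p1,p3},{p2,p3},{p2,p7},{p2,p3,p6}} V25={{p2,p6},{p2,p3,p6}} V34={{p4,p5},{p4,p5,p7}} V35={{p1,p4},{p2,p4},{p1,p2,p4}}
  V125={{p2,p3,p6}} V134={{p4,p5,p7}}
components per intersection:
  V1: {{p3},{p7},{p1,p3},{p2,p3},{p2,p7},{p3,p4},{p3,p6},{p3,p7},{p4,p7},{p5,p7},{p2,p3,p6},{p3,p4,p7},{p4,p5,p7}}
  V2: {{p6},{p2,p6},{p3,p6},{p2,p3,p6}}
  V3: {{p4},{p1,p4},{p2,p4},{p3,p4},{p4,p5},{p4,p7},{p1,p2,p4},{p3,p4,p7},{p4,p5,p7}}
  V4: {{p5},{p4,p5},{p5,p7},{p4,p5,p7}}
  V5: {{p1},{p2},{p1,p2},{p1,p3},{p1,p4},{p2,p3},{p2,p4},{p2,p6},{p2,p7},{p1,p2,p4},{p2,p3,p6}}
  V12: {{p3,p6},{p2,p3,p6}}
  V13: {{p3,p4},{p4,p7},{p3,p4,p7},{p4,p5,p7}}
  V14: {{p5,p7},{p4,p5,p7}}
  V15: {{p1,p3}} {{p2,p3},{p2,p3,p6}} {{p2,p7}}
  V25: {{p2,p6},{p2,p3,p6}}
  V34: {{p4,p5},{p4,p5,p7}}
  V35: {{p1,p4},{p2,p4},{p1,p2,p4}}
  V125: {{p2,p3,p6}}
  V134: {{p4,p5,p7}}
C dims 5,9,2; δ0: rk 4, SNF 1^4; δ1: rk 2, SNF 1^2
degree 0: 5−4−0 = 1 → Ȟ^0 ≅ Z
degree 1: 9−2−4 = 3 → Ȟ^1 ≅ Z^3
degree 2: 2−0−2 = 0 → Ȟ^2 ≅ 0

Ȟ^0 ≅ Z,  Ȟ^1 ≅ Z^3,  Ȟ^2 ≅ 0


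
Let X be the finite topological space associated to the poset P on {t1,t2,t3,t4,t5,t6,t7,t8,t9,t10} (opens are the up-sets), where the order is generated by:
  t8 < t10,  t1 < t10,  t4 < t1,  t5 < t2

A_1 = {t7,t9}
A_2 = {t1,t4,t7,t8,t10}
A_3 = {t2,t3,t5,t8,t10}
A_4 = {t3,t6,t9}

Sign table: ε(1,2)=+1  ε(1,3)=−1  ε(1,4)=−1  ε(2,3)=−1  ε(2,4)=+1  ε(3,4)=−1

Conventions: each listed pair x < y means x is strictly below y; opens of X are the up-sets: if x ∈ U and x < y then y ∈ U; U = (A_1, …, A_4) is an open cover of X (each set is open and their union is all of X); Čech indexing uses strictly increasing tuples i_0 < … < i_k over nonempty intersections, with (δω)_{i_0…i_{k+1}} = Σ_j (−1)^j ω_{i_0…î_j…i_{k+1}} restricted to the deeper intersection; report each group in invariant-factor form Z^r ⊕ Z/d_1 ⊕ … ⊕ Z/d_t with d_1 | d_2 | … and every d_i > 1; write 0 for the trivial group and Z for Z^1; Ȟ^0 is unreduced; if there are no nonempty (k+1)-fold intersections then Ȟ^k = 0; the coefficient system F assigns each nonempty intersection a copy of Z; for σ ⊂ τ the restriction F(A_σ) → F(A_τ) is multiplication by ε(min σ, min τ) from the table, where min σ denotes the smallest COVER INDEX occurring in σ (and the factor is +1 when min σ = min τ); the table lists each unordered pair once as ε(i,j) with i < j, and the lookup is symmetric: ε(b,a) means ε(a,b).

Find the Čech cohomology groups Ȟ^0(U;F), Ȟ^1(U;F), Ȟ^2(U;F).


nerve simplices:
  A12={t7} A14={t9} A23={t8,t10} A34={t3}
C dims 4,4; δ0: rk 4, SNF 1^3·2
degree 0: 4−4−0 = 0 → Ȟ^0 ≅ 0
degree 1: 4−0−4 = 0 plus torsion [2] → Ȟ^1 ≅ Z/2
degree 2: 0−0−0 = 0 → Ȟ^2 ≅ 0

Ȟ^0 = 0, Ȟ^1 = Z/2, Ȟ^2 = 0


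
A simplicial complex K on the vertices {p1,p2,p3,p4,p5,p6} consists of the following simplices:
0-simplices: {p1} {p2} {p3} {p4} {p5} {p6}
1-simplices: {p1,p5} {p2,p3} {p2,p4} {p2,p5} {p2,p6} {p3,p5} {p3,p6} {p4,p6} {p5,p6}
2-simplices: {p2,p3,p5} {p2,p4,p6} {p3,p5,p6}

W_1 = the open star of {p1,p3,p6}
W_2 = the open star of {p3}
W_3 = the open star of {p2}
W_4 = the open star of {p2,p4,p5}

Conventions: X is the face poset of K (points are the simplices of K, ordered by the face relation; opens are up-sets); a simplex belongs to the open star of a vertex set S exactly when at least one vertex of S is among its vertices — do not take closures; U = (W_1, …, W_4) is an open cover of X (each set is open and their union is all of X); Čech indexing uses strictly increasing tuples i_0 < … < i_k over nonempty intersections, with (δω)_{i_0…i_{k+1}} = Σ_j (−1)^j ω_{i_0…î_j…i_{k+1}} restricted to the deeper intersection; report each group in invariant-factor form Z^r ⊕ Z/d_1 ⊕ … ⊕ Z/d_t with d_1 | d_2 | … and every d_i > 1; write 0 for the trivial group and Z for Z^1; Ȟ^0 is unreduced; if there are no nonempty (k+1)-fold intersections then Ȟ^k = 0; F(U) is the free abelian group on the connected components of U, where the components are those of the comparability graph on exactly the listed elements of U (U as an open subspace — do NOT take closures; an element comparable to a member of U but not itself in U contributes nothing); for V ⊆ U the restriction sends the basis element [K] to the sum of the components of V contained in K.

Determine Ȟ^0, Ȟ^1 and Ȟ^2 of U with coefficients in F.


cover nerve:
  W1={{p1},{p3},{p6},{p1,p5},{p2,p3},{p2,p6},{p3,p5},{p3,p6},{p4,p6},{p5,p6},{p2,p3,p5},{p2,p4,p6},{p3,p5,p6}} W2={{p3},{p2,p3},{p3,p5},{p3,p6},{p2,p3,p5},{p3,p5,p6}} W3={{p2},{p2,p3},{p2,p4},{p2,p5},{p2,p6},{p2,p3,p5},{p2,p4,p6}} W4={{p2},{p4},{p5},{p1,p5},{p2,p3},{p2,p4},{p2,p5},{p2,p6},{p3,p5},{p4,p6},{p5,p6},{p2,p3,p5},{p2,p4,p6},{p3,p5,p6}}
  W12={{p3},{p2,p3},{p3,p5},{p3,p6},{p2,p3,p5},{p3,p5,p6}} W13={{p2,p3},{p2,p6},{p2,p3,p5},{p2,p4,p6}} W14={{p1,p5},{p2,p3},{p2,p6},{p3,p5},{p4,p6},{p5,p6},{p2,p3,p5},{p2,p4,p6},{p3,p5,p6}} W23={{p2,p3},{p2,p3,p5}} W24={{p2,p3},{p3,p5},{p2,p3,p5},{p3,p5,p6}} W34={{p2},{p2,p3},{p2,p4},{p2,p5},{p2,p6},{p2,p3,p5},{p2,p4,p6}}
  W123={{p2,p3},{p2,p3,p5}} W124={{p2,p3},{p3,p5},{p2,p3,p5},{p3,p5,p6}} W134={{p2,p3},{p2,p6},{p2,p3,p5},{p2,p4,p6}} W234={{p2,p3},{p2,p3,p5}}
  W1234={{p2,p3},{p2,p3,p5}}
components per intersection:
  W1: {{p1},{p1,p5}} {{p3},{p6},{p2,p3},{p2,p6},{p3,p5},{p3,p6},{p4,p6},{p5,p6},{p2,p3,p5},{p2,p4,p6},{p3,p5,p6}}
  W2: {{p3},{p2,p3},{p3,p5},{p3,p6},{p2,p3,p5},{p3,p5,p6}}
  W3: {{p2},{p2,p3},{p2,p4},{p2,p5},{p2,p6},{p2,p3,p5},{p2,p4,p6}}
  W4: {{p2},{p4},{p5},{p1,p5},{p2,p3},{p2,p4},{p2,p5},{p2,p6},{p3,p5},{p4,p6},{p5,p6},{p2,p3,p5},{p2,p4,p6},{p3,p5,p6}}
  W12: {{p3},{p2,p3},{p3,p5},{p3,p6},{p2,p3,p5},{p3,p5,p6}}
  W13: {{p2,p3},{p2,p3,p5}} {{p2,p6},{p2,p4,p6}}
  W14: {{p1,p5}} {{p2,p3},{p3,p5},{p5,p6},{p2,p3,p5},{p3,p5,p6}} {{p2,p6},{p4,p6},{p2,p4,p6}}
  W23: {{p2,p3},{p2,p3,p5}}
  W24: {{p2,p3},{p3,p5},{p2,p3,p5},{p3,p5,p6}}
  W34: {{p2},{p2,p3},{p2,p4},{p2,p5},{p2,p6},{p2,p3,p5},{p2,p4,p6}}
  W123: {{p2,p3},{p2,p3,p5}}
  W124: {{p2,p3},{p3,p5},{p2,p3,p5},{p3,p5,p6}}
  W134: {{p2,p3},{p2,p3,p5}} {{p2,p6},{p2,p4,p6}}
  W234: {{p2,p3},{p2,p3,p5}}
  W1234: {{p2,p3},{p2,p3,p5}}
C dims 5,9,5,1; δ0: rk 4, SNF 1^4; δ1: rk 4, SNF 1^4; δ2: rk 1, SNF 1^1
Ȟ^0: (5−4)−0=1 ⇒ Z
Ȟ^1: (9−4)−4=1 ⇒ Z
Ȟ^2: (5−1)−4=0 ⇒ 0

Ȟ^0 ≅ Z, Ȟ^1 ≅ Z and Ȟ^2 ≅ 0


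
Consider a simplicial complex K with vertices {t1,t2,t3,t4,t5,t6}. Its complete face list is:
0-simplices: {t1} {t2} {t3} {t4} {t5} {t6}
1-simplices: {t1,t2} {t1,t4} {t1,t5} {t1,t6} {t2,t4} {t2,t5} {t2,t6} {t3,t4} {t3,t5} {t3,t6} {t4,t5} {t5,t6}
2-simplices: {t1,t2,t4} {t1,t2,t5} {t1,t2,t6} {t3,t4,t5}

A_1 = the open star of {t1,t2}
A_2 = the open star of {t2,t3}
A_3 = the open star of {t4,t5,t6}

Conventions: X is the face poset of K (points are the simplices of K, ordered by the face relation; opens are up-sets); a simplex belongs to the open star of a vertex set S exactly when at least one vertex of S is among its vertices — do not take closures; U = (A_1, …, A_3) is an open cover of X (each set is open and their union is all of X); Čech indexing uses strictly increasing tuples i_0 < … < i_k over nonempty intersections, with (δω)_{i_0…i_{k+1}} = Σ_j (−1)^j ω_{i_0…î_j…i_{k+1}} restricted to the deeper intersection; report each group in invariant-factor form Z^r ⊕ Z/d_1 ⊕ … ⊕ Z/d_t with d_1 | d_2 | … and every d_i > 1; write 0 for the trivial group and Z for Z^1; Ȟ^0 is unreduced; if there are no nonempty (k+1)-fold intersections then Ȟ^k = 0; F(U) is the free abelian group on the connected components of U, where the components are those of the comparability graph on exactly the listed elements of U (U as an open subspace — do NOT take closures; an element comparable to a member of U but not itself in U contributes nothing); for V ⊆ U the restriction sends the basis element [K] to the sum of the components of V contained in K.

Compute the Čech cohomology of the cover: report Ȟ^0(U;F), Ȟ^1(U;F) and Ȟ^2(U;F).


Ȟ^0(U;F) ≅ Z,  Ȟ^1(U;F) ≅ Z^3,  Ȟ^2(U;F) ≅ 0

cover nerve:
  A1={{t1},{t2},{t1,t2},{t1,t4},{t1,t5},{t1,t6},{t2,t4},{t2,t5},{t2,t6},{t1,t2,t4},{t1,t2,t5},{t1,t2,t6}} A2={{t2},{t3},{t1,t2},{t2,t4},{t2,t5},{t2,t6},{t3,t4},{t3,t5},{t3,t6},{t1,t2,t4},{t1,t2,t5},{t1,t2,t6},{t3,t4,t5}} A3={{t4},{t5},{t6},{t1,t4},{t1,t5},{t1,t6},{t2,t4},{t2,t5},{t2,t6},{t3,t4},{t3,t5},{t3,t6},{t4,t5},{t5,t6},{t1,t2,t4},{t1,t2,t5},{t1,t2,t6},{t3,t4,t5}}
  A12={{t2},{t1,t2},{t2,t4},{t2,t5},{t2,t6},{t1,t2,t4},{t1,t2,t5},{t1,t2,t6}} A13={{t1,t4},{t1,t5},{t1,t6},{t2,t4},{t2,t5},{t2,t6},{t1,t2,t4},{t1,t2,t5},{t1,t2,t6}} A23={{t2,t4},{t2,t5},{t2,t6},{t3,t4},{t3,t5},{t3,t6},{t1,t2,t4},{t1,t2,t5},{t1,t2,t6},{t3,t4,t5}}
  A123={{t2,t4},{t2,t5},{t2,t6},{t1,t2,t4},{t1,t2,t5},{t1,t2,t6}}
components per intersection:
  A1: {{t1},{t2},{t1,t2},{t1,t4},{t1,t5},{t1,t6},{t2,t4},{t2,t5},{t2,t6},{t1,t2,t4},{t1,t2,t5},{t1,t2,t6}}
  A2: {{t2},{t1,t2},{t2,t4},{t2,t5},{t2,t6},{t1,t2,t4},{t1,t2,t5},{t1,t2,t6}} {{t3},{t3,t4},{t3,t5},{t3,t6},{t3,t4,t5}}
  A3: {{t4},{t5},{t6},{t1,t4},{t1,t5},{t1,t6},{t2,t4},{t2,t5},{t2,t6},{t3,t4},{t3,t5},{t3,t6},{t4,t5},{t5,t6},{t1,t2,t4},{t1,t2,t5},{t1,t2,t6},{t3,t4,t5}}
  A12: {{t2},{t1,t2},{t2,t4},{t2,t5},{t2,t6},{t1,t2,t4},{t1,t2,t5},{t1,t2,t6}}
  A13: {{t1,t4},{t2,t4},{t1,t2,t4}} {{t1,t5},{t2,t5},{t1,t2,t5}} {{t1,t6},{t2,t6},{t1,t2,t6}}
  A23: {{t2,t4},{t1,t2,t4}} {{t2,t5},{t1,t2,t5}} {{t2,t6},{t1,t2,t6}} {{t3,t4},{t3,t5},{t3,t4,t5}} {{t3,t6}}
  A123: {{t2,t4},{t1,t2,t4}} {{t2,t5},{t1,t2,t5}} {{t2,t6},{t1,t2,t6}}
C dims 4,9,3; δ0: rk 3, SNF 1^3; δ1: rk 3, SNF 1^3
Ȟ^0: (4−3)−0=1 ⇒ Z
Ȟ^1: (9−3)−3=3 ⇒ Z^3
Ȟ^2: (3−0)−3=0 ⇒ 0


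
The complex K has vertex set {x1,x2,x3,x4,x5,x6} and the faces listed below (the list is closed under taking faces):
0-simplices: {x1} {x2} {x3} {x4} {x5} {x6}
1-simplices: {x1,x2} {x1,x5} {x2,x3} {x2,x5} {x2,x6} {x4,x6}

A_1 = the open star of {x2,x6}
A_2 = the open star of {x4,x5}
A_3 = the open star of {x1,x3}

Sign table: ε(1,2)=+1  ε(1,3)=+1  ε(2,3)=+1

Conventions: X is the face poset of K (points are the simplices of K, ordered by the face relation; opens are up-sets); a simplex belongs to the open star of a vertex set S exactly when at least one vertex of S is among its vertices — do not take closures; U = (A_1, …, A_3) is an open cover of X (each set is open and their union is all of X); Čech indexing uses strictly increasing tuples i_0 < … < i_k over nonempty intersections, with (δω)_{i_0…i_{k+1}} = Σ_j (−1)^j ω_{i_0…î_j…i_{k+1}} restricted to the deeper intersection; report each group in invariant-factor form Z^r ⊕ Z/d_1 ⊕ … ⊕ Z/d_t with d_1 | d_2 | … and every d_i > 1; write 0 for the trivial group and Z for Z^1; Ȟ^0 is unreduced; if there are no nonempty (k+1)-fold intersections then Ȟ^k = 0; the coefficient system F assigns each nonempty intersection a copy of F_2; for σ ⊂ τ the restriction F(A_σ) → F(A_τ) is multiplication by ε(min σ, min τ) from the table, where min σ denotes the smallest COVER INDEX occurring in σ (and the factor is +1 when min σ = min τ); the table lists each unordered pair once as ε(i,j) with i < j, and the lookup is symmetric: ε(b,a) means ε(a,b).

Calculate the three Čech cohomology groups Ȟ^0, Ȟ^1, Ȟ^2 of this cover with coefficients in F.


nerve of the cover:
  A1={{x2},{x6},{x1,x2},{x2,x3},{x2,x5},{x2,x6},{x4,x6}} A2={{x4},{x5},{x1,x5},{x2,x5},{x4,x6}} A3={{x1},{x3},{x1,x2},{x1,x5},{x2,x3}}
  A12={{x2,x5},{x4,x6}} A13={{x1,x2},{x2,x3}} A23={{x1,x5}}
C dims 3,3; δ0: rk_F2 2
Ȟ^0 = (3 − 2) − 0 = 1, so Ȟ^0 ≅ Z/2
Ȟ^1 = (3 − 0) − 2 = 1, so Ȟ^1 ≅ Z/2
Ȟ^2 = (0 − 0) − 0 = 0, so Ȟ^2 ≅ 0

Ȟ^0 = Z/2; Ȟ^1 = Z/2; Ȟ^2 = 0


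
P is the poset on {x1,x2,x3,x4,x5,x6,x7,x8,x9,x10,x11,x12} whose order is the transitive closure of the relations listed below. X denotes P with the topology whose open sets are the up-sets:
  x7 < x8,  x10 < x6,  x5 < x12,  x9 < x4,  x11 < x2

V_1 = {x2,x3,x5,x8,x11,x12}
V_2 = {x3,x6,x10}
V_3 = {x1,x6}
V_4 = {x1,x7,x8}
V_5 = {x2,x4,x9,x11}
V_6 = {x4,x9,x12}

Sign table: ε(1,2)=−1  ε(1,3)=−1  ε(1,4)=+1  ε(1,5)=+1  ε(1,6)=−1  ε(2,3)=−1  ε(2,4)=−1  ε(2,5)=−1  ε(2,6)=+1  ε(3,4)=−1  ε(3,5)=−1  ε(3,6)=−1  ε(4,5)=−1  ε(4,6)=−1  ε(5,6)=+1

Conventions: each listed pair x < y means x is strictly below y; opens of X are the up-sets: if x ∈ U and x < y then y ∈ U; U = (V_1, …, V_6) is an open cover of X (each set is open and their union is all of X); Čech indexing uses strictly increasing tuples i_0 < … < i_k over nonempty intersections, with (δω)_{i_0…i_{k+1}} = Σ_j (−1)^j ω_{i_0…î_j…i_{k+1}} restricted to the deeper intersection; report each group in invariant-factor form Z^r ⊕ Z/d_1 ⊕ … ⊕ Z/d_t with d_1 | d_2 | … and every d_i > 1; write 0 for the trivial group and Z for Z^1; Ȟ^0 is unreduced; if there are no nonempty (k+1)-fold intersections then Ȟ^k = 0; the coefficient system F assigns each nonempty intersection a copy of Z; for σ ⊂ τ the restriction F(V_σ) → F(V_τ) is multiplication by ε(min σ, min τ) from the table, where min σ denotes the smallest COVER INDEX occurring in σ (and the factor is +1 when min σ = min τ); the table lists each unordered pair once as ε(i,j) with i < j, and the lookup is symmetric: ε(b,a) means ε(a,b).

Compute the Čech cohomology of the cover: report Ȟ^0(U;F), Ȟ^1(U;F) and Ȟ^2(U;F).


nerve simplices:
  V12={x3} V14={x8} V15={x2,x11} V16={x12} V23={x6} V34={x1} V56={x4,x9}
C dims 6,7; δ0: rk 6, SNF 1^5·2
degree 0: 6−6−0 = 0 → Ȟ^0 ≅ 0
degree 1: 7−0−6 = 1 plus torsion [2] → Ȟ^1 ≅ Z ⊕ Z/2
degree 2: 0−0−0 = 0 → Ȟ^2 ≅ 0

Ȟ^0(U;F) ≅ 0,  Ȟ^1(U;F) ≅ Z ⊕ Z/2,  Ȟ^2(U;F) ≅ 0


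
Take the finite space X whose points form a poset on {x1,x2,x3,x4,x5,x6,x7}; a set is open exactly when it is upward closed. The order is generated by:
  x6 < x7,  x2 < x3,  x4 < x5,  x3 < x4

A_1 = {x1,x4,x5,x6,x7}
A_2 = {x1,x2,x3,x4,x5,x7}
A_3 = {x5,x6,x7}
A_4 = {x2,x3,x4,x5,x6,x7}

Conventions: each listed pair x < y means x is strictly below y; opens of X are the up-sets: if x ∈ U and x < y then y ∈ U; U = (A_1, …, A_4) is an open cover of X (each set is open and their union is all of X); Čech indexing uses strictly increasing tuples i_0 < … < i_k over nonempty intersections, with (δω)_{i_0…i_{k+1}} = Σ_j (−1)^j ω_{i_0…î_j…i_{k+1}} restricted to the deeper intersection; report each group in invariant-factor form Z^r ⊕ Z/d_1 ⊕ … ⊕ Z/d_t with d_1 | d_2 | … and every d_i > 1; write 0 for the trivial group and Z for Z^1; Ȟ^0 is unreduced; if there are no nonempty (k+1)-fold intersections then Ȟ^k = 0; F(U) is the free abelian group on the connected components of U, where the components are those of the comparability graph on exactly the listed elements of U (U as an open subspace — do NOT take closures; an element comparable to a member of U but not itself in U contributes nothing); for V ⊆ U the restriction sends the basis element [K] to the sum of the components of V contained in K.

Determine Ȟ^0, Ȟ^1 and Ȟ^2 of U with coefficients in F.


Ȟ^0 ≅ Z^3,  Ȟ^1 ≅ 0,  Ȟ^2 ≅ 0

cover nerve:
  A12={x1,x4,x5,x7} A13={x5,x6,x7} A14={x4,x5,x6,x7} A23={x5,x7} A24={x2,x3,x4,x5,x7} A34={x5,x6,x7}
  A123={x5,x7} A124={x4,x5,x7} A134={x5,x6,x7} A234={x5,x7}
  A1234={x5,x7}
components per intersection:
  A1: {x1} {x4,x5} {x6,x7}
  A2: {x1} {x2,x3,x4,x5} {x7}
  A3: {x5} {x6,x7}
  A4: {x2,x3,x4,x5} {x6,x7}
  A12: {x1} {x4,x5} {x7}
  A13: {x5} {x6,x7}
  A14: {x4,x5} {x6,x7}
  A23: {x5} {x7}
  A24: {x2,x3,x4,x5} {x7}
  A34: {x5} {x6,x7}
  A123: {x5} {x7}
  A124: {x4,x5} {x7}
  A134: {x5} {x6,x7}
  A234: {x5} {x7}
  A1234: {x5} {x7}
C dims 10,13,8,2; δ0: rk 7, SNF 1^7; δ1: rk 6, SNF 1^6; δ2: rk 2, SNF 1^2
Ȟ^0: (10−7)−0=3 ⇒ Z^3
Ȟ^1: (13−6)−7=0 ⇒ 0
Ȟ^2: (8−2)−6=0 ⇒ 0


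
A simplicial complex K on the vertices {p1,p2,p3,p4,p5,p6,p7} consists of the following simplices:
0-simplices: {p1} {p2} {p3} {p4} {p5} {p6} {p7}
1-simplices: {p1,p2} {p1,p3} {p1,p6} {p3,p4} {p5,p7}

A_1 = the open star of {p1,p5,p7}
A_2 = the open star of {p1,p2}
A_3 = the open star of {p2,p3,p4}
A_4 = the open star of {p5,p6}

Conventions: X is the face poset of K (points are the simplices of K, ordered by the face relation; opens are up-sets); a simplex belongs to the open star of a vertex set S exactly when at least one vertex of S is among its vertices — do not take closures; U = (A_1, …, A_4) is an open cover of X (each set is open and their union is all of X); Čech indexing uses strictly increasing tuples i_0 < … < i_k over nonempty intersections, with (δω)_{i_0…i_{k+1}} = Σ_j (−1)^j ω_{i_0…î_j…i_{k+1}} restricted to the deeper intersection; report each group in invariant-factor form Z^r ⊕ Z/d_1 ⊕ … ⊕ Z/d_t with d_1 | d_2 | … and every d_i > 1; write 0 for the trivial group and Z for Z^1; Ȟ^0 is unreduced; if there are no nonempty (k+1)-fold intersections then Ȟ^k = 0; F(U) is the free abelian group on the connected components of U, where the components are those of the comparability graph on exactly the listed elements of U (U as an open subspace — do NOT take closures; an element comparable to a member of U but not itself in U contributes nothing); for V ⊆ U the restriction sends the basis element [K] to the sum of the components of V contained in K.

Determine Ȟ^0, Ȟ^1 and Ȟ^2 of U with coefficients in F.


Ȟ^0 = Z^2, Ȟ^1 = 0 and Ȟ^2 = 0

nonempty overlaps:
  A1={{p1},{p5},{p7},{p1,p2},{p1,p3},{p1,p6},{p5,p7}} A2={{p1},{p2},{p1,p2},{p1,p3},{p1,p6}} A3={{p2},{p3},{p4},{p1,p2},{p1,p3},{p3,p4}} A4={{p5},{p6},{p1,p6},{p5,p7}}
  A12={{p1},{p1,p2},{p1,p3},{p1,p6}} A13={{p1,p2},{p1,p3}} A14={{p5},{p1,p6},{p5,p7}} A23={{p2},{p1,p2},{p1,p3}} A24={{p1,p6}}
  A123={{p1,p2},{p1,p3}} A124={{p1,p6}}
components per intersection:
  A1: {{p1},{p1,p2},{p1,p3},{p1,p6}} {{p5},{p7},{p5,p7}}
  A2: {{p1},{p2},{p1,p2},{p1,p3},{p1,p6}}
  A3: {{p2},{p1,p2}} {{p3},{p4},{p1,p3},{p3,p4}}
  A4: {{p5},{p5,p7}} {{p6},{p1,p6}}
  A12: {{p1},{p1,p2},{p1,p3},{p1,p6}}
  A13: {{p1,p2}} {{p1,p3}}
  A14: {{p5},{p5,p7}} {{p1,p6}}
  A23: {{p2},{p1,p2}} {{p1,p3}}
  A24: {{p1,p6}}
  A123: {{p1,p2}} {{p1,p3}}
  A124: {{p1,p6}}
C dims 7,8,3; δ0: rk 5, SNF 1^5; δ1: rk 3, SNF 1^3
degree 0: 7−5−0 = 2 → Ȟ^0 ≅ Z^2
degree 1: 8−3−5 = 0 → Ȟ^1 ≅ 0
degree 2: 3−0−3 = 0 → Ȟ^2 ≅ 0
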